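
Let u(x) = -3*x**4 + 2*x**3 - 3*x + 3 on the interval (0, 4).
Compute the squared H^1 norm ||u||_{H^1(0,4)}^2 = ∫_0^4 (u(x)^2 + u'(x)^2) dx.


||u||_{H^1}^2 = 15056488/35

The H^1 norm (squared) on an interval (0, L) is
  ||u||_{H^1}^2 = ∫_0^L u(x)^2 dx + ∫_0^L u'(x)^2 dx.
Compute u'(x) = -12*x**3 + 6*x**2 - 3.
Then u(x)^2 = 9*x**8 - 12*x**7 + 4*x**6 + 18*x**5 - 30*x**4 + 12*x**3 + 9*x**2 - 18*x + 9 and u'(x)^2 = 144*x**6 - 144*x**5 + 36*x**4 + 72*x**3 - 36*x**2 + 9.
Integrate each monomial from 0 to 4 using ∫_0^4 c·x^n dx = c·4^(n+1)/(n+1):
  ∫_0^4 u(x)^2 dx = ∫_0^4 (9*x^8 - 12*x^7 + 4*x^6 + 18*x^5 - 30*x^4 + 12*x^3 + 9*x^2 - 18*x + 9) dx. Term by term:
    ∫_0^4 9*x^8 dx = 262144;  ∫_0^4 -12*x^7 dx = -98304;  ∫_0^4 4*x^6 dx = 65536/7;
    ∫_0^4 18*x^5 dx = 12288;  ∫_0^4 -30*x^4 dx = -6144;  ∫_0^4 12*x^3 dx = 768;
    ∫_0^4 9*x^2 dx = 192;  ∫_0^4 -18*x dx = -144;  ∫_0^4 9 dx = 36.
  Sum: 262144 − 98304 + 65536/7 + 12288 − 6144 + 768 + 192 − 144 + 36 = 1261388/7.
  ∫_0^4 u'(x)^2 dx = ∫_0^4 (144*x^6 - 144*x^5 + 36*x^4 + 72*x^3 - 36*x^2 + 9) dx. Term by term:
    ∫_0^4 144*x^6 dx = 2359296/7;  ∫_0^4 -144*x^5 dx = -98304;  ∫_0^4 36*x^4 dx = 36864/5;
    ∫_0^4 72*x^3 dx = 4608;  ∫_0^4 -36*x^2 dx = -768;  ∫_0^4 9 dx = 36.
  Sum: 2359296/7 − 98304 + 36864/5 + 4608 − 768 + 36 = 8749548/35.
Adding: ||u||_{H^1}^2 = 1261388/7 + 8749548/35 = 15056488/35.


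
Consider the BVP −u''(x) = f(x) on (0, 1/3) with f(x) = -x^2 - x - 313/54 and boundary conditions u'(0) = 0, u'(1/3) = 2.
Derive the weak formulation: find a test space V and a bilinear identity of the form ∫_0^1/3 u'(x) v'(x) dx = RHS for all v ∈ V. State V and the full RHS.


V = H^1(0, 1/3) (v unrestricted at boundary; u is determined up to an additive constant); weak form: ∫_0^1/3 u'v' dx = ∫_0^1/3 (-x^2 - x - 313/54) v dx + 2·v(1/3) for all v ∈ V.

Multiply both sides by a test function v and integrate from 0 to 1/3:
  ∫_0^1/3 −u''(x) v(x) dx = ∫_0^1/3 f(x) v(x) dx.
Integrate the LHS by parts once:
  ∫_0^1/3 −u'' v dx = −[u'(x) v(x)]_0^1/3 + ∫_0^1/3 u'(x) v'(x) dx.
Thus ∫_0^1/3 u'(x) v'(x) dx = ∫_0^1/3 f(x) v(x) dx + [u'(x) v(x)]_0^1/3.
Choose V so that boundary terms are either known or forced to vanish.
u has inhomogeneous Neumann u'(0) = 0, u'(1/3) = 2. [u' v]_0^1/3 = (2)·v(1/3) − (0)·v(0) = 2·v(1/3). Take V = H^1(0, 1/3); boundary term becomes part of RHS.
Weak formulation: find u (satisfying any essential BC) such that ∫_0^1/3 u'(x) v'(x) dx = ∫_0^1/3 f v dx + 2·v(1/3) for all v ∈ V (Neumann data are natural BCs: they enter the RHS as boundary terms).
Substituting f(x) = -x^2 - x - 313/54, the right-hand side is ∫_0^1/3 (-x^2 - x - 313/54) v dx + 2·v(1/3).
Compatibility check (pure Neumann): taking v ≡ 1 ∈ V gives 0 = ∫_0^1/3 f dx + (2) − (0), i.e. ∫_0^1/3 f dx must equal u'(0) − u'(1/3) = -2. Indeed ∫_0^1/3 (-x^2 - x - 313/54) dx = -2, so the data are compatible. The solution is then unique only up to an additive constant (fix it e.g. by requiring ∫_0^1/3 u dx = 0).


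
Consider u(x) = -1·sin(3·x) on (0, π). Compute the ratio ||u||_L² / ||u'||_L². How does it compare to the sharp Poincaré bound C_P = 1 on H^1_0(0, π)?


||u||_L² / ||u'||_L² = 1/3 < C_P = 1.

u(x) = -1·sin(3·x), so u'(x) = -3*cos(3*x).
Writing u(x) = A·sin(kπx/L) with A = -1 and k = 3, use ∫_0^L sin²(kπx/L) dx = L/2 and ∫_0^L cos²(kπx/L) dx = L/2.
u² = 1·sin²(3·x) and (u')² = 9·cos²(3·x), and each of sin², cos² integrates to L/2 = π/2 over (0, π).
∫_0^π u² dx = π/2, so ||u||_L² = sqrt(2)*sqrt(π)/2.
∫_0^π (u')² dx = 9*π/2, so ||u'||_L² = 3*sqrt(2)*sqrt(π)/2.
Ratio ||u||_L² / ||u'||_L² = 1/3.
Sharp Poincaré constant on H^1_0(0, π) is C_P = L/π = 1, achieved by sin(x).
This is the k = 3 harmonic; the ratio L/(kπ) is strictly less than C_P = L/π, consistent with the sharp inequality ||u||_L² ≤ C_P ||u'||_L².


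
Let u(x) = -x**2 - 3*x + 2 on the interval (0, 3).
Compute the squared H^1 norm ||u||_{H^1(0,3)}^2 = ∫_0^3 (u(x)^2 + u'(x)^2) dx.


||u||_{H^1}^2 = 2901/10

The H^1 norm (squared) on an interval (0, L) is
  ||u||_{H^1}^2 = ∫_0^L u(x)^2 dx + ∫_0^L u'(x)^2 dx.
Compute u'(x) = -2*x - 3.
Then u(x)^2 = x**4 + 6*x**3 + 5*x**2 - 12*x + 4 and u'(x)^2 = 4*x**2 + 12*x + 9.
Integrate each monomial from 0 to 3 using ∫_0^3 c·x^n dx = c·3^(n+1)/(n+1):
  ∫_0^3 u(x)^2 dx = ∫_0^3 (x^4 + 6*x^3 + 5*x^2 - 12*x + 4) dx. Term by term:
    ∫_0^3 x^4 dx = 243/5;  ∫_0^3 6*x^3 dx = 243/2;  ∫_0^3 5*x^2 dx = 45;
    ∫_0^3 -12*x dx = -54;  ∫_0^3 4 dx = 12.
  Sum: 243/5 + 243/2 + 45 − 54 + 12 = 1731/10.
  ∫_0^3 u'(x)^2 dx = ∫_0^3 (4*x^2 + 12*x + 9) dx. Term by term:
    ∫_0^3 4*x^2 dx = 36;  ∫_0^3 12*x dx = 54;  ∫_0^3 9 dx = 27.
  Sum: 36 + 54 + 27 = 117.
Adding: ||u||_{H^1}^2 = 1731/10 + 117 = 2901/10.


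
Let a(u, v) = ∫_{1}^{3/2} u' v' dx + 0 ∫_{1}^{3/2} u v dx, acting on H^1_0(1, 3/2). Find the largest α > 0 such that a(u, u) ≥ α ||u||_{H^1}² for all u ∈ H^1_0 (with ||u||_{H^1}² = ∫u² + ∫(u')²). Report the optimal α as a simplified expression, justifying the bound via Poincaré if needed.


α = 4*π^2/(1 + 4*π^2)

Coercivity of a(·,·) on H^1_0(1, 3/2) means a(u, u) ≥ α ||u||_{H^1}² for every u ∈ H^1_0.
The interval has length L = 1/2, and Poincaré/coercivity depend only on L. Here a(u, u) = ∫(u')² + (0)·∫u².
Here c = 0, so a(u,u) = ∫(u')² alone. The condition a(u,u) ≥ α||u||_{H^1}² reads (1−α)∫(u')² ≥ (α−c)∫u². Any admissible α is ≤ 1 (rapidly oscillating u have ∫u²/∫(u')² → 0), and α = 1 would force 0 ≥ (1−c)∫u², impossible since c < 1; so 1−α > 0. By the sharp Poincaré inequality on H^1_0 of an interval of length L, ∫(u')² ≥ (π/L)²∫u² with equality for the first sine mode sin(π(x−x₀)/L) (x₀ the left endpoint), so the inequality holds for all u iff (1−α)(π/L)² ≥ α − c, i.e. α ≤ ((π/L)² + c)/((π/L)² + 1) = (1 + c(L/π)²)/(1 + (L/π)²). (Direct route, valid since c ≤ 0: Poincaré gives c∫u² ≥ c(L/π)²∫(u')², so a(u,u) ≥ (1 + c(L/π)²)∫(u')², while ||u||_{H^1}² ≤ (1 + (L/π)²)∫(u')²; dividing yields the same α.) With (π/L)² = 4*π^2 and c = 0, the largest admissible constant is α = ((π/L)² + c)/((π/L)² + 1).
Simplifying, α = 4*π^2/(1 + 4*π^2).


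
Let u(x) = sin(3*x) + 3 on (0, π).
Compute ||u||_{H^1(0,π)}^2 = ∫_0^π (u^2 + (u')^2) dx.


||u||_{H^1(0,π)}^2 = 4 + 14*π

u'(x) = 3*cos(3*x).
Expand u² and (u')² and integrate term by term on (0, π), using: for integers n ≥ 1, ∫_0^π sin²(nx) dx = ∫_0^π cos²(nx) dx = π/2; for n ≠ n', ∫_0^π sin(nx)sin(n'x) dx = ∫_0^π cos(nx)cos(n'x) dx = 0; and by product-to-sum, ∫_0^π sin(nx)cos(n'x) dx = ½∫_0^π [sin((n+n')x) + sin((n−n')x)] dx, which is 0 when n+n' is even and 2n/(n²−n'²) when n+n' is odd (it need not vanish on (0, π)). For the constant mode: ∫_0^π 1 dx = π, ∫_0^π cos(nx) dx = 0, ∫_0^π sin(nx) dx = (1−(−1)^n)/n.
  u² squared terms: (3)²·∫1 dx = 9·π = 9*π;  (1)²·∫sin(3x)² dx = 1·π/2 = π/2.
  u² cross terms: 2·(3)·(1)·∫1·sin(3x) dx = 6·(2/3) = 4.
  So ∫_0^π u² dx = 9*π + π/2 + 4 = 4 + 19*π/2.
  (u')² squared terms: (3)²·∫cos(3x)² dx = 9·π/2 = 9*π/2.
  So ∫_0^π (u')² dx = 9*π/2.
||u||_{H^1}^2 = (4 + 19*π/2) + (9*π/2) = 4 + 14*π.


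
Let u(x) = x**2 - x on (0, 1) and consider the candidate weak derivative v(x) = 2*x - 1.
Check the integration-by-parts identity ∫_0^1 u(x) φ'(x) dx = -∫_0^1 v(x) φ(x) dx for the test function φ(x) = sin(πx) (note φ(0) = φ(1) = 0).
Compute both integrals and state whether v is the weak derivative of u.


LHS = 0, RHS = 0. Yes, v = u' weakly.

u(x) = x**2 - x, classical derivative u'(x) = 2*x - 1.
φ(x) = sin(πx), so φ'(x) = π*cos(π*x).
Note φ(0) = φ(1) = 0, so the boundary term u·φ vanishes.
LHS = ∫_0^1 u(x) φ'(x) dx = ∫_0^1 (π*x^2*cos(π*x) - π*x*cos(π*x)) dx. Term by term:
  ∫_0^1 π*x^2*cos(π*x) dx = -2/π;  ∫_0^1 -π*x*cos(π*x) dx = 2/π.
Sum: -2/π + 2/π = 0.
So LHS = 0.
∫_0^1 v(x) φ(x) dx = ∫_0^1 (2*x*sin(π*x) - sin(π*x)) dx. Term by term:
  ∫_0^1 -sin(π*x) dx = -2/π;  ∫_0^1 2*x*sin(π*x) dx = 2/π.
Sum: -2/π + 2/π = 0.
So RHS = -∫_0^1 v(x) φ(x) dx = 0.
LHS = RHS, so the identity holds for this test φ.
Moreover u is smooth here and v(x) = u'(x) = 2*x - 1 pointwise, so the identity holds for every test function. Hence v is the weak derivative of u.


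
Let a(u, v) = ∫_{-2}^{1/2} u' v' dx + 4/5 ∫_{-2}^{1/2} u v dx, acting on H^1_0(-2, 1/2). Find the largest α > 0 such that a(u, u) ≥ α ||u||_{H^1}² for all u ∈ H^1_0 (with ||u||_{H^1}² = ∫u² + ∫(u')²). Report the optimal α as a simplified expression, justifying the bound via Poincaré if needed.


α = 4*(5 + π^2)/(25 + 4*π^2)

Coercivity of a(·,·) on H^1_0(-2, 1/2) means a(u, u) ≥ α ||u||_{H^1}² for every u ∈ H^1_0.
The interval has length L = 5/2, and Poincaré/coercivity depend only on L. Here a(u, u) = ∫(u')² + (4/5)·∫u².
Here 0 < c = 4/5 < 1. The condition a(u,u) ≥ α||u||_{H^1}² reads (1−α)∫(u')² ≥ (α−c)∫u². Any admissible α is ≤ 1 (rapidly oscillating u have ∫u²/∫(u')² → 0), and α = 1 would force 0 ≥ (1−c)∫u², impossible since c < 1; so 1−α > 0. By the sharp Poincaré inequality on H^1_0 of an interval of length L, ∫(u')² ≥ (π/L)²∫u² with equality for the first sine mode sin(π(x−x₀)/L) (x₀ the left endpoint), so the inequality holds for all u iff (1−α)(π/L)² ≥ α − c, i.e. α ≤ ((π/L)² + c)/((π/L)² + 1) = (1 + c(L/π)²)/(1 + (L/π)²). With (π/L)² = 4*π^2/25 and c = 4/5, the largest admissible constant is α = ((π/L)² + c)/((π/L)² + 1).
Simplifying, α = 4*(5 + π^2)/(25 + 4*π^2).


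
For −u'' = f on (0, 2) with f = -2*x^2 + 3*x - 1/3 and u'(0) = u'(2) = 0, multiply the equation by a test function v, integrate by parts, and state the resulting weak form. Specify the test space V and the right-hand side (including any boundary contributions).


V = H^1(0, 2) (no boundary constraint on v; u is determined up to an additive constant); weak form: ∫_0^2 u'v' dx = ∫_0^2 (-2*x^2 + 3*x - 1/3) v dx for all v ∈ V.

Multiply both sides by a test function v and integrate from 0 to 2:
  ∫_0^2 −u''(x) v(x) dx = ∫_0^2 f(x) v(x) dx.
Integrate the LHS by parts once:
  ∫_0^2 −u'' v dx = −[u'(x) v(x)]_0^2 + ∫_0^2 u'(x) v'(x) dx.
Thus ∫_0^2 u'(x) v'(x) dx = ∫_0^2 f(x) v(x) dx + [u'(x) v(x)]_0^2.
Choose V so that boundary terms are either known or forced to vanish.
u has homogeneous Neumann: u'(0) = u'(2) = 0. So [u' v]_0^2 = 0·v(2) − 0·v(0) = 0 for any v; take V = H^1(0, 2).
Weak formulation: find u (satisfying any essential BC) such that ∫_0^2 u'(x) v'(x) dx = ∫_0^2 f v dx for all v ∈ V (homogeneous Neumann, so boundary terms vanish).
Substituting f(x) = -2*x^2 + 3*x - 1/3, the right-hand side is ∫_0^2 (-2*x^2 + 3*x - 1/3) v dx.
Compatibility check (pure Neumann): taking v ≡ 1 ∈ V gives 0 = ∫_0^2 f dx + (0) − (0), i.e. ∫_0^2 f dx must equal u'(0) − u'(2) = 0. Indeed ∫_0^2 (-2*x^2 + 3*x - 1/3) dx = 0, so the data are compatible. The solution is then unique only up to an additive constant (fix it e.g. by requiring ∫_0^2 u dx = 0).


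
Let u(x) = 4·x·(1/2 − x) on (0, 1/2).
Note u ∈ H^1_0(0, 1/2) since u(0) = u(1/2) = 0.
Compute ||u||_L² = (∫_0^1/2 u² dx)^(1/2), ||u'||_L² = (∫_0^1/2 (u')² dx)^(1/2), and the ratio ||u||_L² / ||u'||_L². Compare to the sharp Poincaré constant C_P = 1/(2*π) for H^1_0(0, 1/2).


||u||_L² / ||u'||_L² = sqrt(10)/20 < C_P = 1/(2*π).

u(x) = 4·x·(1/2 − x), so u'(x) = 2 - 8*x.
u(x) = 4·x·(1/2 − x) vanishes at x = 0 and x = 1/2, so u ∈ H^1_0(0, 1/2). Differentiate via the product rule and integrate the resulting polynomials term by term.
  ∫_0^1/2 u² dx = ∫_0^1/2 (16*x^4 - 16*x^3 + 4*x^2) dx. Term by term:
    ∫_0^1/2 16*x^4 dx = 1/10;  ∫_0^1/2 -16*x^3 dx = -1/4;  ∫_0^1/2 4*x^2 dx = 1/6.
  Sum: 1/10 − 1/4 + 1/6 = 1/60.
  ∫_0^1/2 (u')² dx = ∫_0^1/2 (64*x^2 - 32*x + 4) dx. Term by term:
    ∫_0^1/2 64*x^2 dx = 8/3;  ∫_0^1/2 -32*x dx = -4;  ∫_0^1/2 4 dx = 2.
  Sum: 8/3 − 4 + 2 = 2/3.
∫_0^1/2 u² dx = 1/60, so ||u||_L² = sqrt(15)/30.
∫_0^1/2 (u')² dx = 2/3, so ||u'||_L² = sqrt(6)/3.
Ratio ||u||_L² / ||u'||_L² = sqrt(10)/20.
Sharp Poincaré constant on H^1_0(0, 1/2) is C_P = L/π = 1/(2*π), achieved by sin(2*π·x).
A polynomial bump cannot attain the sharp Poincaré constant (only the first sine eigenfunction does), so the ratio is strictly less than C_P, consistent with ||u||_L² ≤ C_P ||u'||_L².


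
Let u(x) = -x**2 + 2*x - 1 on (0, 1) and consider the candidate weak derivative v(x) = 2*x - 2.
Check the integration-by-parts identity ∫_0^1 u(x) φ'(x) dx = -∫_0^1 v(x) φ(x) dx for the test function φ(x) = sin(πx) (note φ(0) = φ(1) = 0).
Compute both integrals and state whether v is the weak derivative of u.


LHS = -2/π, RHS = 2/π. No, v is not the weak derivative of u.

u(x) = -x**2 + 2*x - 1, classical derivative u'(x) = 2 - 2*x.
φ(x) = sin(πx), so φ'(x) = π*cos(π*x).
Note φ(0) = φ(1) = 0, so the boundary term u·φ vanishes.
LHS = ∫_0^1 u(x) φ'(x) dx = ∫_0^1 (-π*x^2*cos(π*x) + 2*π*x*cos(π*x) - π*cos(π*x)) dx. Term by term:
  ∫_0^1 -π*cos(π*x) dx = 0;  ∫_0^1 -π*x^2*cos(π*x) dx = 2/π;  ∫_0^1 2*π*x*cos(π*x) dx = -4/π.
Sum: 0 + 2/π − 4/π = -2/π.
So LHS = -2/π.
∫_0^1 v(x) φ(x) dx = ∫_0^1 (2*x*sin(π*x) - 2*sin(π*x)) dx. Term by term:
  ∫_0^1 -2*sin(π*x) dx = -4/π;  ∫_0^1 2*x*sin(π*x) dx = 2/π.
Sum: -4/π + 2/π = -2/π.
So RHS = -∫_0^1 v(x) φ(x) dx = 2/π.
LHS − RHS = -4/π ≠ 0, so the identity fails.
(For a valid weak derivative the identity must hold for EVERY test function, in particular this one. The failure shows v is NOT the weak derivative of u.)
Correct weak derivative would be u'(x) = 2 - 2*x.


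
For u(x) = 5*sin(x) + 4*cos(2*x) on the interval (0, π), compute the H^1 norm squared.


||u||_{H^1(0,π)}^2 = -400/3 + 65*π

u'(x) = -8*sin(2*x) + 5*cos(x).
Expand u² and (u')² and integrate term by term on (0, π), using: for integers n ≥ 1, ∫_0^π sin²(nx) dx = ∫_0^π cos²(nx) dx = π/2; for n ≠ n', ∫_0^π sin(nx)sin(n'x) dx = ∫_0^π cos(nx)cos(n'x) dx = 0; and by product-to-sum, ∫_0^π sin(nx)cos(n'x) dx = ½∫_0^π [sin((n+n')x) + sin((n−n')x)] dx, which is 0 when n+n' is even and 2n/(n²−n'²) when n+n' is odd (it need not vanish on (0, π)).
  u² squared terms: (4)²·∫cos(2x)² dx = 16·π/2 = 8*π;  (5)²·∫sin(x)² dx = 25·π/2 = 25*π/2.
  u² cross terms: 2·(4)·(5)·∫cos(2x)·sin(x) dx = 40·(-2/3) = -80/3.
  So ∫_0^π u² dx = 8*π + 25*π/2 − 80/3 = -80/3 + 41*π/2.
  (u')² squared terms: (-8)²·∫sin(2x)² dx = 64·π/2 = 32*π;  (5)²·∫cos(x)² dx = 25·π/2 = 25*π/2.
  (u')² cross terms: 2·(-8)·(5)·∫sin(2x)·cos(x) dx = -80·(4/3) = -320/3.
  So ∫_0^π (u')² dx = 32*π + 25*π/2 − 320/3 = -320/3 + 89*π/2.
||u||_{H^1}^2 = (-80/3 + 41*π/2) + (-320/3 + 89*π/2) = -400/3 + 65*π.


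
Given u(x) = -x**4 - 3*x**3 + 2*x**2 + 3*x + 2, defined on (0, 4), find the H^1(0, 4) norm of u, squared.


||u||_{H^1}^2 = 7397636/45

The H^1 norm (squared) on an interval (0, L) is
  ||u||_{H^1}^2 = ∫_0^L u(x)^2 dx + ∫_0^L u'(x)^2 dx.
Compute u'(x) = -4*x**3 - 9*x**2 + 4*x + 3.
Then u(x)^2 = x**8 + 6*x**7 + 5*x**6 - 18*x**5 - 18*x**4 + 17*x**2 + 12*x + 4 and u'(x)^2 = 16*x**6 + 72*x**5 + 49*x**4 - 96*x**3 - 38*x**2 + 24*x + 9.
Integrate each monomial from 0 to 4 using ∫_0^4 c·x^n dx = c·4^(n+1)/(n+1):
  ∫_0^4 u(x)^2 dx = ∫_0^4 (x^8 + 6*x^7 + 5*x^6 - 18*x^5 - 18*x^4 + 17*x^2 + 12*x + 4) dx. Term by term:
    ∫_0^4 x^8 dx = 262144/9;  ∫_0^4 6*x^7 dx = 49152;  ∫_0^4 5*x^6 dx = 81920/7;
    ∫_0^4 -18*x^5 dx = -12288;  ∫_0^4 -18*x^4 dx = -18432/5;  ∫_0^4 17*x^2 dx = 1088/3;
    ∫_0^4 12*x dx = 96;  ∫_0^4 4 dx = 16.
  Sum: 262144/9 + 49152 + 81920/7 − 12288 − 18432/5 + 1088/3 + 96 + 16 = 23461904/315.
  ∫_0^4 u'(x)^2 dx = ∫_0^4 (16*x^6 + 72*x^5 + 49*x^4 - 96*x^3 - 38*x^2 + 24*x + 9) dx. Term by term:
    ∫_0^4 16*x^6 dx = 262144/7;  ∫_0^4 72*x^5 dx = 49152;  ∫_0^4 49*x^4 dx = 50176/5;
    ∫_0^4 -96*x^3 dx = -6144;  ∫_0^4 -38*x^2 dx = -2432/3;  ∫_0^4 24*x dx = 192;
    ∫_0^4 9 dx = 36.
  Sum: 262144/7 + 49152 + 50176/5 − 6144 − 2432/3 + 192 + 36 = 9440516/105.
Adding: ||u||_{H^1}^2 = 23461904/315 + 9440516/105 = 7397636/45.


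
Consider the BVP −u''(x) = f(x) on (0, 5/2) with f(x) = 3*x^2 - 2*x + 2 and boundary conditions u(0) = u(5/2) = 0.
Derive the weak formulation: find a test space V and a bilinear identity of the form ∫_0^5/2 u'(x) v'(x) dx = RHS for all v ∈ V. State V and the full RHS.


V = H^1_0(0, 5/2) (so v(0) = v(5/2) = 0); weak form: ∫_0^5/2 u'v' dx = ∫_0^5/2 (3*x^2 - 2*x + 2) v dx for all v ∈ V.

Multiply both sides by a test function v and integrate from 0 to 5/2:
  ∫_0^5/2 −u''(x) v(x) dx = ∫_0^5/2 f(x) v(x) dx.
Integrate the LHS by parts once:
  ∫_0^5/2 −u'' v dx = −[u'(x) v(x)]_0^5/2 + ∫_0^5/2 u'(x) v'(x) dx.
Thus ∫_0^5/2 u'(x) v'(x) dx = ∫_0^5/2 f(x) v(x) dx + [u'(x) v(x)]_0^5/2.
Choose V so that boundary terms are either known or forced to vanish.
u is Dirichlet: u(0) = u(5/2) = 0. Let V = H^1_0(0, 5/2); then v(0) = v(5/2) = 0, and [u' v]_0^5/2 = 0.
Weak formulation: find u (satisfying any essential BC) such that ∫_0^5/2 u'(x) v'(x) dx = ∫_0^5/2 f v dx for all v ∈ V.
Substituting f(x) = 3*x^2 - 2*x + 2, the right-hand side is ∫_0^5/2 (3*x^2 - 2*x + 2) v dx.


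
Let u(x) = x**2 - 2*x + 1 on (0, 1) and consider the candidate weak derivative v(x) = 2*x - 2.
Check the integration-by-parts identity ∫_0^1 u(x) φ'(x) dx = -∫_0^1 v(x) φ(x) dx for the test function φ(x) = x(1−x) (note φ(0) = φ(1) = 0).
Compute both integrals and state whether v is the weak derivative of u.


LHS = 1/6, RHS = 1/6. Yes, v = u' weakly.

u(x) = x**2 - 2*x + 1, classical derivative u'(x) = 2*x - 2.
φ(x) = x(1−x), so φ'(x) = 1 - 2*x.
Note φ(0) = φ(1) = 0, so the boundary term u·φ vanishes.
LHS = ∫_0^1 u(x) φ'(x) dx = ∫_0^1 (-2*x^3 + 5*x^2 - 4*x + 1) dx. Term by term:
  ∫_0^1 -2*x^3 dx = -1/2;  ∫_0^1 5*x^2 dx = 5/3;  ∫_0^1 -4*x dx = -2;
  ∫_0^1 1 dx = 1.
Sum: -1/2 + 5/3 − 2 + 1 = 1/6.
So LHS = 1/6.
∫_0^1 v(x) φ(x) dx = ∫_0^1 (-2*x^3 + 4*x^2 - 2*x) dx. Term by term:
  ∫_0^1 -2*x^3 dx = -1/2;  ∫_0^1 4*x^2 dx = 4/3;  ∫_0^1 -2*x dx = -1.
Sum: -1/2 + 4/3 − 1 = -1/6.
So RHS = -∫_0^1 v(x) φ(x) dx = 1/6.
LHS = RHS, so the identity holds for this test φ.
Moreover u is smooth here and v(x) = u'(x) = 2*x - 2 pointwise, so the identity holds for every test function. Hence v is the weak derivative of u.


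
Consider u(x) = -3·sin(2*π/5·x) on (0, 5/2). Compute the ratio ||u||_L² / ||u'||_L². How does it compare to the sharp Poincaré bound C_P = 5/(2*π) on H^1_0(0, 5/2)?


||u||_L² / ||u'||_L² = 5/(2*π) = C_P.

u(x) = -3·sin(2*π/5·x), so u'(x) = -6*π*cos(2*π*x/5)/5.
Writing u(x) = A·sin(kπx/L) with A = -3 and k = 1, use ∫_0^L sin²(kπx/L) dx = L/2 and ∫_0^L cos²(kπx/L) dx = L/2.
u² = 9·sin²(2*π/5·x) and (u')² = 36*π^2/25·cos²(2*π/5·x), and each of sin², cos² integrates to L/2 = 5/4 over (0, 5/2).
∫_0^5/2 u² dx = 45/4, so ||u||_L² = 3*sqrt(5)/2.
∫_0^5/2 (u')² dx = 9*π^2/5, so ||u'||_L² = 3*sqrt(5)*π/5.
Ratio ||u||_L² / ||u'||_L² = 5/(2*π).
Sharp Poincaré constant on H^1_0(0, 5/2) is C_P = L/π = 5/(2*π), achieved by sin(2*π/5·x).
This is the k = 1 eigenfunction (up to amplitude), so the ratio equals the sharp Poincaré constant exactly.


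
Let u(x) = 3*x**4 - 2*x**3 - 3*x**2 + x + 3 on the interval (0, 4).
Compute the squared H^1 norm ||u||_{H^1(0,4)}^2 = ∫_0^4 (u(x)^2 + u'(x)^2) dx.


||u||_{H^1}^2 = 7766296/21

The H^1 norm (squared) on an interval (0, L) is
  ||u||_{H^1}^2 = ∫_0^L u(x)^2 dx + ∫_0^L u'(x)^2 dx.
Compute u'(x) = 12*x**3 - 6*x**2 - 6*x + 1.
Then u(x)^2 = 9*x**8 - 12*x**7 - 14*x**6 + 18*x**5 + 23*x**4 - 18*x**3 - 17*x**2 + 6*x + 9 and u'(x)^2 = 144*x**6 - 144*x**5 - 108*x**4 + 96*x**3 + 24*x**2 - 12*x + 1.
Integrate each monomial from 0 to 4 using ∫_0^4 c·x^n dx = c·4^(n+1)/(n+1):
  ∫_0^4 u(x)^2 dx = ∫_0^4 (9*x^8 - 12*x^7 - 14*x^6 + 18*x^5 + 23*x^4 - 18*x^3 - 17*x^2 + 6*x + 9) dx. Term by term:
    ∫_0^4 9*x^8 dx = 262144;  ∫_0^4 -12*x^7 dx = -98304;  ∫_0^4 -14*x^6 dx = -32768;
    ∫_0^4 18*x^5 dx = 12288;  ∫_0^4 23*x^4 dx = 23552/5;  ∫_0^4 -18*x^3 dx = -1152;
    ∫_0^4 -17*x^2 dx = -1088/3;  ∫_0^4 6*x dx = 48;  ∫_0^4 9 dx = 36.
  Sum: 262144 − 98304 − 32768 + 12288 + 23552/5 − 1152 − 1088/3 + 48 + 36 = 2199596/15.
  ∫_0^4 u'(x)^2 dx = ∫_0^4 (144*x^6 - 144*x^5 - 108*x^4 + 96*x^3 + 24*x^2 - 12*x + 1) dx. Term by term:
    ∫_0^4 144*x^6 dx = 2359296/7;  ∫_0^4 -144*x^5 dx = -98304;  ∫_0^4 -108*x^4 dx = -110592/5;
    ∫_0^4 96*x^3 dx = 6144;  ∫_0^4 24*x^2 dx = 512;  ∫_0^4 -12*x dx = -96;
    ∫_0^4 1 dx = 4.
  Sum: 2359296/7 − 98304 − 110592/5 + 6144 + 512 − 96 + 4 = 7811436/35.
Adding: ||u||_{H^1}^2 = 2199596/15 + 7811436/35 = 7766296/21.


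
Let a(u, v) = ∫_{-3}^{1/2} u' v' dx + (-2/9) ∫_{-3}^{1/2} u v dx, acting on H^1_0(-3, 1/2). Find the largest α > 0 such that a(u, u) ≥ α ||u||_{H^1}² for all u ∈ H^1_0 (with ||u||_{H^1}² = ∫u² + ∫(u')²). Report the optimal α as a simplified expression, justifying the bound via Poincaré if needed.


α = 2*(-49 + 18*π^2)/(9*(4*π^2 + 49))

Coercivity of a(·,·) on H^1_0(-3, 1/2) means a(u, u) ≥ α ||u||_{H^1}² for every u ∈ H^1_0.
The interval has length L = 7/2, and Poincaré/coercivity depend only on L. Here a(u, u) = ∫(u')² + (-2/9)·∫u².
Here c = -2/9 < 0 with |c| < (π/L)² = 4*π^2/49, so coercivity still holds. The condition a(u,u) ≥ α||u||_{H^1}² reads (1−α)∫(u')² ≥ (α−c)∫u². Any admissible α is ≤ 1 (rapidly oscillating u have ∫u²/∫(u')² → 0), and α = 1 would force 0 ≥ (1−c)∫u², impossible since c < 1; so 1−α > 0. By the sharp Poincaré inequality on H^1_0 of an interval of length L, ∫(u')² ≥ (π/L)²∫u² with equality for the first sine mode sin(π(x−x₀)/L) (x₀ the left endpoint), so the inequality holds for all u iff (1−α)(π/L)² ≥ α − c, i.e. α ≤ ((π/L)² + c)/((π/L)² + 1) = (1 + c(L/π)²)/(1 + (L/π)²). (Direct route, valid since c ≤ 0: Poincaré gives c∫u² ≥ c(L/π)²∫(u')², so a(u,u) ≥ (1 + c(L/π)²)∫(u')², while ||u||_{H^1}² ≤ (1 + (L/π)²)∫(u')²; dividing yields the same α.) With (π/L)² = 4*π^2/49 and c = -2/9, the largest admissible constant is α = ((π/L)² + c)/((π/L)² + 1).
Simplifying, α = 2*(-49 + 18*π^2)/(9*(4*π^2 + 49)).


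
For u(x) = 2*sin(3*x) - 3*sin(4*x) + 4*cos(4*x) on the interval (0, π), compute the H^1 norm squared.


||u||_{H^1(0,π)}^2 = -1632/7 + 465*π/2

u'(x) = -16*sin(4*x) + 6*cos(3*x) - 12*cos(4*x).
Expand u² and (u')² and integrate term by term on (0, π), using: for integers n ≥ 1, ∫_0^π sin²(nx) dx = ∫_0^π cos²(nx) dx = π/2; for n ≠ n', ∫_0^π sin(nx)sin(n'x) dx = ∫_0^π cos(nx)cos(n'x) dx = 0; and by product-to-sum, ∫_0^π sin(nx)cos(n'x) dx = ½∫_0^π [sin((n+n')x) + sin((n−n')x)] dx, which is 0 when n+n' is even and 2n/(n²−n'²) when n+n' is odd (it need not vanish on (0, π)).
  u² squared terms: (-3)²·∫sin(4x)² dx = 9·π/2 = 9*π/2;  (2)²·∫sin(3x)² dx = 4·π/2 = 2*π;  (4)²·∫cos(4x)² dx = 16·π/2 = 8*π.
  u² cross terms: 2·(-3)·(2)·∫sin(4x)·sin(3x) dx = -12·(0) = 0;  2·(-3)·(4)·∫sin(4x)·cos(4x) dx = -24·(0) = 0;  2·(2)·(4)·∫sin(3x)·cos(4x) dx = 16·(-6/7) = -96/7.
  So ∫_0^π u² dx = 9*π/2 + 2*π + 8*π + 0 + 0 − 96/7 = -96/7 + 29*π/2.
  (u')² squared terms: (-16)²·∫sin(4x)² dx = 256·π/2 = 128*π;  (-12)²·∫cos(4x)² dx = 144·π/2 = 72*π;  (6)²·∫cos(3x)² dx = 36·π/2 = 18*π.
  (u')² cross terms: 2·(-16)·(-12)·∫sin(4x)·cos(4x) dx = 384·(0) = 0;  2·(-16)·(6)·∫sin(4x)·cos(3x) dx = -192·(8/7) = -1536/7;  2·(-12)·(6)·∫cos(4x)·cos(3x) dx = -144·(0) = 0.
  So ∫_0^π (u')² dx = 128*π + 72*π + 18*π + 0 − 1536/7 + 0 = -1536/7 + 218*π.
||u||_{H^1}^2 = (-96/7 + 29*π/2) + (-1536/7 + 218*π) = -1632/7 + 465*π/2.


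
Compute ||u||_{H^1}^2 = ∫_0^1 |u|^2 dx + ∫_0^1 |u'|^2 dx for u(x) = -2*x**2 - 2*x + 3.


||u||_{H^1}^2 = 307/15

The H^1 norm (squared) on an interval (0, L) is
  ||u||_{H^1}^2 = ∫_0^L u(x)^2 dx + ∫_0^L u'(x)^2 dx.
Compute u'(x) = -4*x - 2.
Then u(x)^2 = 4*x**4 + 8*x**3 - 8*x**2 - 12*x + 9 and u'(x)^2 = 16*x**2 + 16*x + 4.
Integrate each monomial from 0 to 1 using ∫_0^1 c·x^n dx = c·1^(n+1)/(n+1):
  ∫_0^1 u(x)^2 dx = ∫_0^1 (4*x^4 + 8*x^3 - 8*x^2 - 12*x + 9) dx. Term by term:
    ∫_0^1 4*x^4 dx = 4/5;  ∫_0^1 8*x^3 dx = 2;  ∫_0^1 -8*x^2 dx = -8/3;
    ∫_0^1 -12*x dx = -6;  ∫_0^1 9 dx = 9.
  Sum: 4/5 + 2 − 8/3 − 6 + 9 = 47/15.
  ∫_0^1 u'(x)^2 dx = ∫_0^1 (16*x^2 + 16*x + 4) dx. Term by term:
    ∫_0^1 16*x^2 dx = 16/3;  ∫_0^1 16*x dx = 8;  ∫_0^1 4 dx = 4.
  Sum: 16/3 + 8 + 4 = 52/3.
Adding: ||u||_{H^1}^2 = 47/15 + 52/3 = 307/15.


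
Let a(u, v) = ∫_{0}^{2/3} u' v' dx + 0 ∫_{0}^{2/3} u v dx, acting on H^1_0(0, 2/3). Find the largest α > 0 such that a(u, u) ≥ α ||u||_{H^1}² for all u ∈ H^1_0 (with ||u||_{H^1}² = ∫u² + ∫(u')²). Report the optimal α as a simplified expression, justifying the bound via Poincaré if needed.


α = 9*π^2/(4 + 9*π^2)

Coercivity of a(·,·) on H^1_0(0, 2/3) means a(u, u) ≥ α ||u||_{H^1}² for every u ∈ H^1_0.
The interval has length L = 2/3, and Poincaré/coercivity depend only on L. Here a(u, u) = ∫(u')² + (0)·∫u².
Here c = 0, so a(u,u) = ∫(u')² alone. The condition a(u,u) ≥ α||u||_{H^1}² reads (1−α)∫(u')² ≥ (α−c)∫u². Any admissible α is ≤ 1 (rapidly oscillating u have ∫u²/∫(u')² → 0), and α = 1 would force 0 ≥ (1−c)∫u², impossible since c < 1; so 1−α > 0. By the sharp Poincaré inequality on H^1_0 of an interval of length L, ∫(u')² ≥ (π/L)²∫u² with equality for the first sine mode sin(π(x−x₀)/L) (x₀ the left endpoint), so the inequality holds for all u iff (1−α)(π/L)² ≥ α − c, i.e. α ≤ ((π/L)² + c)/((π/L)² + 1) = (1 + c(L/π)²)/(1 + (L/π)²). (Direct route, valid since c ≤ 0: Poincaré gives c∫u² ≥ c(L/π)²∫(u')², so a(u,u) ≥ (1 + c(L/π)²)∫(u')², while ||u||_{H^1}² ≤ (1 + (L/π)²)∫(u')²; dividing yields the same α.) With (π/L)² = 9*π^2/4 and c = 0, the largest admissible constant is α = ((π/L)² + c)/((π/L)² + 1).
Simplifying, α = 9*π^2/(4 + 9*π^2).


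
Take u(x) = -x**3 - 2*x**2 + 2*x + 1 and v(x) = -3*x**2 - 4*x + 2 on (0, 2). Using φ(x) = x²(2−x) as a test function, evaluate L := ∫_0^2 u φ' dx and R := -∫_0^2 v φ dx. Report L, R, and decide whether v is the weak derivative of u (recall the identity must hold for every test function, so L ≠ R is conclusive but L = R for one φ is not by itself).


LHS = 152/15, RHS = 152/15. Yes, v = u' weakly.

u(x) = -x**3 - 2*x**2 + 2*x + 1, classical derivative u'(x) = -3*x**2 - 4*x + 2.
φ(x) = x²(2−x), so φ'(x) = x*(4 - 3*x).
Note φ(0) = φ(2) = 0, so the boundary term u·φ vanishes.
LHS = ∫_0^2 u(x) φ'(x) dx = ∫_0^2 (3*x^5 + 2*x^4 - 14*x^3 + 5*x^2 + 4*x) dx. Term by term:
  ∫_0^2 3*x^5 dx = 32;  ∫_0^2 2*x^4 dx = 64/5;  ∫_0^2 -14*x^3 dx = -56;
  ∫_0^2 5*x^2 dx = 40/3;  ∫_0^2 4*x dx = 8.
Sum: 32 + 64/5 − 56 + 40/3 + 8 = 152/15.
So LHS = 152/15.
∫_0^2 v(x) φ(x) dx = ∫_0^2 (3*x^5 - 2*x^4 - 10*x^3 + 4*x^2) dx. Term by term:
  ∫_0^2 3*x^5 dx = 32;  ∫_0^2 -2*x^4 dx = -64/5;  ∫_0^2 -10*x^3 dx = -40;
  ∫_0^2 4*x^2 dx = 32/3.
Sum: 32 − 64/5 − 40 + 32/3 = -152/15.
So RHS = -∫_0^2 v(x) φ(x) dx = 152/15.
LHS = RHS, so the identity holds for this test φ.
Moreover u is smooth here and v(x) = u'(x) = -3*x**2 - 4*x + 2 pointwise, so the identity holds for every test function. Hence v is the weak derivative of u.


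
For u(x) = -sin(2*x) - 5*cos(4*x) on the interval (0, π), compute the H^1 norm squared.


||u||_{H^1(0,π)}^2 = 215*π

u'(x) = 20*sin(4*x) - 2*cos(2*x).
Expand u² and (u')² and integrate term by term on (0, π), using: for integers n ≥ 1, ∫_0^π sin²(nx) dx = ∫_0^π cos²(nx) dx = π/2; for n ≠ n', ∫_0^π sin(nx)sin(n'x) dx = ∫_0^π cos(nx)cos(n'x) dx = 0; and by product-to-sum, ∫_0^π sin(nx)cos(n'x) dx = ½∫_0^π [sin((n+n')x) + sin((n−n')x)] dx, which is 0 when n+n' is even and 2n/(n²−n'²) when n+n' is odd (it need not vanish on (0, π)).
  u² squared terms: (-1)²·∫sin(2x)² dx = 1·π/2 = π/2;  (-5)²·∫cos(4x)² dx = 25·π/2 = 25*π/2.
  u² cross terms: 2·(-1)·(-5)·∫sin(2x)·cos(4x) dx = 10·(0) = 0.
  So ∫_0^π u² dx = π/2 + 25*π/2 + 0 = 13*π.
  (u')² squared terms: (-2)²·∫cos(2x)² dx = 4·π/2 = 2*π;  (20)²·∫sin(4x)² dx = 400·π/2 = 200*π.
  (u')² cross terms: 2·(-2)·(20)·∫cos(2x)·sin(4x) dx = -80·(0) = 0.
  So ∫_0^π (u')² dx = 2*π + 200*π + 0 = 202*π.
||u||_{H^1}^2 = (13*π) + (202*π) = 215*π.


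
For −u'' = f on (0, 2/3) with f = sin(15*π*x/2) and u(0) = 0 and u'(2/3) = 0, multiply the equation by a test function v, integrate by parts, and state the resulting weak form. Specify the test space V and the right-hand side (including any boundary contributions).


V = {v ∈ H^1(0, 2/3) : v(0) = 0} (test functions vanish at x = 0 where u is specified); weak form: ∫_0^2/3 u'v' dx = ∫_0^2/3 (sin(15*π*x/2)) v dx for all v ∈ V.

Multiply both sides by a test function v and integrate from 0 to 2/3:
  ∫_0^2/3 −u''(x) v(x) dx = ∫_0^2/3 f(x) v(x) dx.
Integrate the LHS by parts once:
  ∫_0^2/3 −u'' v dx = −[u'(x) v(x)]_0^2/3 + ∫_0^2/3 u'(x) v'(x) dx.
Thus ∫_0^2/3 u'(x) v'(x) dx = ∫_0^2/3 f(x) v(x) dx + [u'(x) v(x)]_0^2/3.
Choose V so that boundary terms are either known or forced to vanish.
Mixed BC: u(0) = 0 (Dirichlet) and u'(2/3) = 0 (Neumann). Define V = {v ∈ H^1(0, 2/3) : v(0) = 0}. Then [u' v]_0^2/3 = u'(2/3)·v(2/3) − u'(0)·0 = 0.
Weak formulation: find u (satisfying any essential BC) such that ∫_0^2/3 u'(x) v'(x) dx = ∫_0^2/3 f v dx for all v ∈ V (Dirichlet at 0 absorbed into V; the Neumann datum at x = 2/3 is zero, so no boundary term remains).
Substituting f(x) = sin(15*π*x/2), the right-hand side is ∫_0^2/3 (sin(15*π*x/2)) v dx.


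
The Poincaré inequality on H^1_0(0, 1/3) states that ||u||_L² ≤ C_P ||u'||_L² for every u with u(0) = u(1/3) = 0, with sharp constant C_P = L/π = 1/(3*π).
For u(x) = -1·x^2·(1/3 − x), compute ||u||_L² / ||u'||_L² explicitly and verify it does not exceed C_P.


||u||_L² / ||u'||_L² = sqrt(14)/42 < C_P = 1/(3*π).

u(x) = -1·x^2·(1/3 − x), so u'(x) = x*(9*x - 2)/3.
u(x) = -1·x^2·(1/3 − x) vanishes at x = 0 and x = 1/3, so u ∈ H^1_0(0, 1/3). Differentiate via the product rule and integrate the resulting polynomials term by term.
  ∫_0^1/3 u² dx = ∫_0^1/3 (x^6 - 2*x^5/3 + x^4/9) dx. Term by term:
    ∫_0^1/3 x^6 dx = 1/15309;  ∫_0^1/3 -2*x^5/3 dx = -1/6561;  ∫_0^1/3 x^4/9 dx = 1/10935.
  Sum: 1/15309 − 1/6561 + 1/10935 = 1/229635.
  ∫_0^1/3 (u')² dx = ∫_0^1/3 (9*x^4 - 4*x^3 + 4*x^2/9) dx. Term by term:
    ∫_0^1/3 9*x^4 dx = 1/135;  ∫_0^1/3 -4*x^3 dx = -1/81;  ∫_0^1/3 4*x^2/9 dx = 4/729.
  Sum: 1/135 − 1/81 + 4/729 = 2/3645.
∫_0^1/3 u² dx = 1/229635, so ||u||_L² = sqrt(35)/2835.
∫_0^1/3 (u')² dx = 2/3645, so ||u'||_L² = sqrt(10)/135.
Ratio ||u||_L² / ||u'||_L² = sqrt(14)/42.
Sharp Poincaré constant on H^1_0(0, 1/3) is C_P = L/π = 1/(3*π), achieved by sin(3*π·x).
A polynomial bump cannot attain the sharp Poincaré constant (only the first sine eigenfunction does), so the ratio is strictly less than C_P, consistent with ||u||_L² ≤ C_P ||u'||_L².


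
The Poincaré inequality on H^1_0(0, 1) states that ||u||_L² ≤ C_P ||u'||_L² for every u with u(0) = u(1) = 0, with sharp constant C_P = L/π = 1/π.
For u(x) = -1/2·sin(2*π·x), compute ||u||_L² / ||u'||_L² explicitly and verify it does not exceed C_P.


||u||_L² / ||u'||_L² = 1/(2*π) < C_P = 1/π.

u(x) = -1/2·sin(2*π·x), so u'(x) = -π*cos(2*π*x).
Writing u(x) = A·sin(kπx/L) with A = -1/2 and k = 2, use ∫_0^L sin²(kπx/L) dx = L/2 and ∫_0^L cos²(kπx/L) dx = L/2.
u² = 1/4·sin²(2*π·x) and (u')² = π^2·cos²(2*π·x), and each of sin², cos² integrates to L/2 = 1/2 over (0, 1).
∫_0^1 u² dx = 1/8, so ||u||_L² = sqrt(2)/4.
∫_0^1 (u')² dx = π^2/2, so ||u'||_L² = sqrt(2)*π/2.
Ratio ||u||_L² / ||u'||_L² = 1/(2*π).
Sharp Poincaré constant on H^1_0(0, 1) is C_P = L/π = 1/π, achieved by sin(π·x).
This is the k = 2 harmonic; the ratio L/(kπ) is strictly less than C_P = L/π, consistent with the sharp inequality ||u||_L² ≤ C_P ||u'||_L².


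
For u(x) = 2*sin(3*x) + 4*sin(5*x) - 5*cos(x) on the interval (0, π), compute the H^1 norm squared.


||u||_{H^1(0,π)}^2 = 253*π

u'(x) = 5*sin(x) + 6*cos(3*x) + 20*cos(5*x).
Expand u² and (u')² and integrate term by term on (0, π), using: for integers n ≥ 1, ∫_0^π sin²(nx) dx = ∫_0^π cos²(nx) dx = π/2; for n ≠ n', ∫_0^π sin(nx)sin(n'x) dx = ∫_0^π cos(nx)cos(n'x) dx = 0; and by product-to-sum, ∫_0^π sin(nx)cos(n'x) dx = ½∫_0^π [sin((n+n')x) + sin((n−n')x)] dx, which is 0 when n+n' is even and 2n/(n²−n'²) when n+n' is odd (it need not vanish on (0, π)).
  u² squared terms: (-5)²·∫cos(x)² dx = 25·π/2 = 25*π/2;  (2)²·∫sin(3x)² dx = 4·π/2 = 2*π;  (4)²·∫sin(5x)² dx = 16·π/2 = 8*π.
  u² cross terms: 2·(-5)·(2)·∫cos(x)·sin(3x) dx = -20·(0) = 0;  2·(-5)·(4)·∫cos(x)·sin(5x) dx = -40·(0) = 0;  2·(2)·(4)·∫sin(3x)·sin(5x) dx = 16·(0) = 0.
  So ∫_0^π u² dx = 25*π/2 + 2*π + 8*π + 0 + 0 + 0 = 45*π/2.
  (u')² squared terms: (5)²·∫sin(x)² dx = 25·π/2 = 25*π/2;  (6)²·∫cos(3x)² dx = 36·π/2 = 18*π;  (20)²·∫cos(5x)² dx = 400·π/2 = 200*π.
  (u')² cross terms: 2·(5)·(6)·∫sin(x)·cos(3x) dx = 60·(0) = 0;  2·(5)·(20)·∫sin(x)·cos(5x) dx = 200·(0) = 0;  2·(6)·(20)·∫cos(3x)·cos(5x) dx = 240·(0) = 0.
  So ∫_0^π (u')² dx = 25*π/2 + 18*π + 200*π + 0 + 0 + 0 = 461*π/2.
||u||_{H^1}^2 = (45*π/2) + (461*π/2) = 253*π.


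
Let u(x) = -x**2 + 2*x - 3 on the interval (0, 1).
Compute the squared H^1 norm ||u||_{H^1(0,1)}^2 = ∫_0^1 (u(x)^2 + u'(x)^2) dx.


||u||_{H^1}^2 = 103/15

The H^1 norm (squared) on an interval (0, L) is
  ||u||_{H^1}^2 = ∫_0^L u(x)^2 dx + ∫_0^L u'(x)^2 dx.
Compute u'(x) = 2 - 2*x.
Then u(x)^2 = x**4 - 4*x**3 + 10*x**2 - 12*x + 9 and u'(x)^2 = 4*x**2 - 8*x + 4.
Integrate each monomial from 0 to 1 using ∫_0^1 c·x^n dx = c·1^(n+1)/(n+1):
  ∫_0^1 u(x)^2 dx = ∫_0^1 (x^4 - 4*x^3 + 10*x^2 - 12*x + 9) dx. Term by term:
    ∫_0^1 x^4 dx = 1/5;  ∫_0^1 -4*x^3 dx = -1;  ∫_0^1 10*x^2 dx = 10/3;
    ∫_0^1 -12*x dx = -6;  ∫_0^1 9 dx = 9.
  Sum: 1/5 − 1 + 10/3 − 6 + 9 = 83/15.
  ∫_0^1 u'(x)^2 dx = ∫_0^1 (4*x^2 - 8*x + 4) dx. Term by term:
    ∫_0^1 4*x^2 dx = 4/3;  ∫_0^1 -8*x dx = -4;  ∫_0^1 4 dx = 4.
  Sum: 4/3 − 4 + 4 = 4/3.
Adding: ||u||_{H^1}^2 = 83/15 + 4/3 = 103/15.


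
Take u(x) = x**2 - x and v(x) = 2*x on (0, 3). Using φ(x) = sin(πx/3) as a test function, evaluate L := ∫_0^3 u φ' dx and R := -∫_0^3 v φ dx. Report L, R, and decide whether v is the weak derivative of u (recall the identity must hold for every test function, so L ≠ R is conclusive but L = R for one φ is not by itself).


LHS = -12/π, RHS = -18/π. No, v is not the weak derivative of u.

u(x) = x**2 - x, classical derivative u'(x) = 2*x - 1.
φ(x) = sin(πx/3), so φ'(x) = π*cos(π*x/3)/3.
Note φ(0) = φ(3) = 0, so the boundary term u·φ vanishes.
LHS = ∫_0^3 u(x) φ'(x) dx = ∫_0^3 (π*x^2*cos(π*x/3)/3 - π*x*cos(π*x/3)/3) dx. Term by term:
  ∫_0^3 -π*x*cos(π*x/3)/3 dx = 6/π;  ∫_0^3 π*x^2*cos(π*x/3)/3 dx = -18/π.
Sum: 6/π − 18/π = -12/π.
So LHS = -12/π.
∫_0^3 v(x) φ(x) dx = ∫_0^3 (2*x*sin(π*x/3)) dx. Term by term:
  ∫_0^3 2*x*sin(π*x/3) dx = 18/π.
So RHS = -∫_0^3 v(x) φ(x) dx = -18/π.
LHS − RHS = 6/π ≠ 0, so the identity fails.
(For a valid weak derivative the identity must hold for EVERY test function, in particular this one. The failure shows v is NOT the weak derivative of u.)
Correct weak derivative would be u'(x) = 2*x - 1.


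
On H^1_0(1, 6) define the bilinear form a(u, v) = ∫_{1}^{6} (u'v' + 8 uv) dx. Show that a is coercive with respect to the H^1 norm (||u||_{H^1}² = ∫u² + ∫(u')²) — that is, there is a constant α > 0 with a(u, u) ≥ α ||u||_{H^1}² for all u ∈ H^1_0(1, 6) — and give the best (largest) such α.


α = 1

Coercivity of a(·,·) on H^1_0(1, 6) means a(u, u) ≥ α ||u||_{H^1}² for every u ∈ H^1_0.
The interval has length L = 5, and Poincaré/coercivity depend only on L. Here a(u, u) = ∫(u')² + (8)·∫u².
Here c = 8 ≥ 1, so a(u,u) = ∫(u')² + c∫u² ≥ ∫(u')² + ∫u² = ||u||_{H^1}², i.e. α = 1 works. No larger α is possible: a(u,u) ≥ α||u||_{H^1}² means (1−α)∫(u')² ≥ (α−c)∫u², and for the modes u_n = sin(nπ(x−x₀)/L) (x₀ the left endpoint) one has ∫u_n²/∫(u_n')² = (L/(nπ))² → 0, so a(u_n,u_n)/||u_n||_{H^1}² → 1. Hence the optimal constant is α = 1.
Therefore α = 1.


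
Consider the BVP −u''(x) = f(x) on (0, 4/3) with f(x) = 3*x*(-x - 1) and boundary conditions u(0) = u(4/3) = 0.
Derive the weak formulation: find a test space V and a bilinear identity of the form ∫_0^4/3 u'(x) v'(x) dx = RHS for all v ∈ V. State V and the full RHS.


V = H^1_0(0, 4/3) (so v(0) = v(4/3) = 0); weak form: ∫_0^4/3 u'v' dx = ∫_0^4/3 (3*x*(-x - 1)) v dx for all v ∈ V.

Multiply both sides by a test function v and integrate from 0 to 4/3:
  ∫_0^4/3 −u''(x) v(x) dx = ∫_0^4/3 f(x) v(x) dx.
Integrate the LHS by parts once:
  ∫_0^4/3 −u'' v dx = −[u'(x) v(x)]_0^4/3 + ∫_0^4/3 u'(x) v'(x) dx.
Thus ∫_0^4/3 u'(x) v'(x) dx = ∫_0^4/3 f(x) v(x) dx + [u'(x) v(x)]_0^4/3.
Choose V so that boundary terms are either known or forced to vanish.
u is Dirichlet: u(0) = u(4/3) = 0. Let V = H^1_0(0, 4/3); then v(0) = v(4/3) = 0, and [u' v]_0^4/3 = 0.
Weak formulation: find u (satisfying any essential BC) such that ∫_0^4/3 u'(x) v'(x) dx = ∫_0^4/3 f v dx for all v ∈ V.
Substituting f(x) = 3*x*(-x - 1), the right-hand side is ∫_0^4/3 (3*x*(-x - 1)) v dx.


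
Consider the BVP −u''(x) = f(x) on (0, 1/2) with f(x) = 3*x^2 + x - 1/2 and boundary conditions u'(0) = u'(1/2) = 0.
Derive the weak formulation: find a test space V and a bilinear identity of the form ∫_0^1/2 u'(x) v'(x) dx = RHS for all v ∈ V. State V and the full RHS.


V = H^1(0, 1/2) (no boundary constraint on v; u is determined up to an additive constant); weak form: ∫_0^1/2 u'v' dx = ∫_0^1/2 (3*x^2 + x - 1/2) v dx for all v ∈ V.

Multiply both sides by a test function v and integrate from 0 to 1/2:
  ∫_0^1/2 −u''(x) v(x) dx = ∫_0^1/2 f(x) v(x) dx.
Integrate the LHS by parts once:
  ∫_0^1/2 −u'' v dx = −[u'(x) v(x)]_0^1/2 + ∫_0^1/2 u'(x) v'(x) dx.
Thus ∫_0^1/2 u'(x) v'(x) dx = ∫_0^1/2 f(x) v(x) dx + [u'(x) v(x)]_0^1/2.
Choose V so that boundary terms are either known or forced to vanish.
u has homogeneous Neumann: u'(0) = u'(1/2) = 0. So [u' v]_0^1/2 = 0·v(1/2) − 0·v(0) = 0 for any v; take V = H^1(0, 1/2).
Weak formulation: find u (satisfying any essential BC) such that ∫_0^1/2 u'(x) v'(x) dx = ∫_0^1/2 f v dx for all v ∈ V (homogeneous Neumann, so boundary terms vanish).
Substituting f(x) = 3*x^2 + x - 1/2, the right-hand side is ∫_0^1/2 (3*x^2 + x - 1/2) v dx.
Compatibility check (pure Neumann): taking v ≡ 1 ∈ V gives 0 = ∫_0^1/2 f dx + (0) − (0), i.e. ∫_0^1/2 f dx must equal u'(0) − u'(1/2) = 0. Indeed ∫_0^1/2 (3*x^2 + x - 1/2) dx = 0, so the data are compatible. The solution is then unique only up to an additive constant (fix it e.g. by requiring ∫_0^1/2 u dx = 0).


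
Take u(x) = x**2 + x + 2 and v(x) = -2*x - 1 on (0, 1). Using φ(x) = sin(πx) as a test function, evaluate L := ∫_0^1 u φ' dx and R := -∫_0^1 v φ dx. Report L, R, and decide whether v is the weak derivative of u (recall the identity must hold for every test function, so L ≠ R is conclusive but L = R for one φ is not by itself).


LHS = -4/π, RHS = 4/π. No, v is not the weak derivative of u.

u(x) = x**2 + x + 2, classical derivative u'(x) = 2*x + 1.
φ(x) = sin(πx), so φ'(x) = π*cos(π*x).
Note φ(0) = φ(1) = 0, so the boundary term u·φ vanishes.
LHS = ∫_0^1 u(x) φ'(x) dx = ∫_0^1 (π*x^2*cos(π*x) + π*x*cos(π*x) + 2*π*cos(π*x)) dx. Term by term:
  ∫_0^1 2*π*cos(π*x) dx = 0;  ∫_0^1 π*x*cos(π*x) dx = -2/π;  ∫_0^1 π*x^2*cos(π*x) dx = -2/π.
Sum: 0 − 2/π − 2/π = -4/π.
So LHS = -4/π.
∫_0^1 v(x) φ(x) dx = ∫_0^1 (-2*x*sin(π*x) - sin(π*x)) dx. Term by term:
  ∫_0^1 -sin(π*x) dx = -2/π;  ∫_0^1 -2*x*sin(π*x) dx = -2/π.
Sum: -2/π − 2/π = -4/π.
So RHS = -∫_0^1 v(x) φ(x) dx = 4/π.
LHS − RHS = -8/π ≠ 0, so the identity fails.
(For a valid weak derivative the identity must hold for EVERY test function, in particular this one. The failure shows v is NOT the weak derivative of u.)
Correct weak derivative would be u'(x) = 2*x + 1.
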